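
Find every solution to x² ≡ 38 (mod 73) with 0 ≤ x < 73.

29, 44

73 ≡ 1 (mod 4), so we find a root by search.
Trying successive values, 29² = 841 ≡ 38 (mod 73). The other root is 73 − 29 = 44.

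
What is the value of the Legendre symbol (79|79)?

First reduce: 79 ≡ 0 (mod 79).
Top reduces to 0: gcd > 1, so the symbol is 0.

0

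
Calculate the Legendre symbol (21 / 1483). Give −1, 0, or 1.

-1

Reciprocity: 21 ≡ 1 and 1483 ≡ 3 (mod 4), so (21/1483) = +(1483/21).
Reduce top mod 21: now compute (13/21).
Reciprocity: 13 ≡ 1 and 21 ≡ 1 (mod 4), so (13/21) = +(21/13).
Reduce top mod 13: now compute (8/13).
Pull out 2^3: since 13 ≡ 5 (mod 8), (2/13) = -1, so (2/13)^3 = -1.
Reached (1/13) = 1. Collecting the sign flips along the way, the symbol is -1.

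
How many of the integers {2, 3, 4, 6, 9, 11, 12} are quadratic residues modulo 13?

(2/13) = -1 → non-residue.
(3/13) = +1 → QR.
(4/13) = +1 → QR.
(6/13) = -1 → non-residue.
(9/13) = +1 → QR.
(11/13) = -1 → non-residue.
(12/13) = +1 → QR.
Total quadratic residues among the 7: 4.

4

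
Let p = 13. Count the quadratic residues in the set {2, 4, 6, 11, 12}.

(2/13) = -1 → non-residue.
(4/13) = +1 → QR.
(6/13) = -1 → non-residue.
(11/13) = -1 → non-residue.
(12/13) = +1 → QR.
Total quadratic residues among the 5: 2.

2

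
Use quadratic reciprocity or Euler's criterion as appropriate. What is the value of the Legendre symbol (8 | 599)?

Euler's criterion: (8/599) ≡ 8^299 (mod 599).
8^2 ≡ 64 (mod 599)
8^4 ≡ 502 (mod 599)
8^8 ≡ 424 (mod 599)
8^16 ≡ 76 (mod 599)
8^32 ≡ 385 (mod 599)
8^64 ≡ 272 (mod 599)
8^128 ≡ 307 (mod 599)
8^256 ≡ 206 (mod 599)
8^299 = 8^(256+32+8+2+1) ≡ 1 (mod 599).
Result is 1, so (8/599) = 1.

1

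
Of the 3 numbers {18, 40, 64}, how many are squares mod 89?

3

(18/89) = +1 → QR.
(40/89) = +1 → QR.
(64/89) = +1 → QR.
Total quadratic residues among the 3: 3.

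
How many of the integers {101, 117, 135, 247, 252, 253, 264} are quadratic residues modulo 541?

4

(101/541) = +1 → QR.
(117/541) = -1 → non-residue.
(135/541) = +1 → QR.
(247/541) = -1 → non-residue.
(252/541) = +1 → QR.
(253/541) = -1 → non-residue.
(264/541) = +1 → QR.
Total quadratic residues among the 7: 4.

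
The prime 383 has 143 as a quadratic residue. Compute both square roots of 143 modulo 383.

Since 383 ≡ 3 (mod 4), a square root of 143 is 143^((383+1)/4) = 143^96 mod 383.
Repeated squaring: 143^2≡150, 143^4≡286, 143^8≡217, 143^16≡363, 143^32≡17, 143^64≡289 (mod 383).
143^96 = 143^(64+32) ≡ 317 (mod 383).
Check: 317² = 100489 ≡ 143 (mod 383). The two roots are 66 and 317.

66, 317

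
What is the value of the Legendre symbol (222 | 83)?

First reduce: 222 ≡ 56 (mod 83).
Pull out 2^3: since 83 ≡ 3 (mod 8), (2/83) = -1, so (2/83)^3 = -1.
Reciprocity: 7 ≡ 3 and 83 ≡ 3 (mod 4), so (7/83) = −(83/7).
Reduce top mod 7: now compute (6/7).
Pull out 2: since 7 ≡ 7 (mod 8), (2/7) = +1.
Reciprocity: 3 ≡ 3 and 7 ≡ 3 (mod 4), so (3/7) = −(7/3).
Reduce top mod 3: now compute (1/3).
Reached (1/3) = 1. Collecting the sign flips along the way, the symbol is -1.

-1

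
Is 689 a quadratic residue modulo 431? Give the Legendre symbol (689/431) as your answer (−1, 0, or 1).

-1

Euler's criterion: (689/431) ≡ 258^215 (mod 431).
258^2 ≡ 190 (mod 431)
258^4 ≡ 327 (mod 431)
258^8 ≡ 41 (mod 431)
258^16 ≡ 388 (mod 431)
258^32 ≡ 125 (mod 431)
258^64 ≡ 109 (mod 431)
258^128 ≡ 244 (mod 431)
258^215 = 258^(128+64+16+4+2+1) ≡ 430 (mod 431).
Result is 430 ≡ −1, so (689/431) = −1.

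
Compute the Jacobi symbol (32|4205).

Pull out 2^5: since 4205 ≡ 5 (mod 8), (2/4205) = -1, so (2/4205)^5 = -1.
Reached (1/4205) = 1. Collecting the sign flips along the way, the symbol is -1.

-1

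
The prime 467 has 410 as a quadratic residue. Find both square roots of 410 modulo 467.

Since 467 ≡ 3 (mod 4), a square root of 410 is 410^((467+1)/4) = 410^117 mod 467.
Repeated squaring: 410^2≡447, 410^4≡400, 410^8≡286, 410^16≡71, 410^32≡371, 410^64≡343 (mod 467).
410^117 = 410^(64+32+16+4+1) ≡ 334 (mod 467).
Check: 334² = 111556 ≡ 410 (mod 467). The two roots are 133 and 334.

133, 334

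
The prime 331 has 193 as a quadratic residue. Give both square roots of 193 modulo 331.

Since 331 ≡ 3 (mod 4), a square root of 193 is 193^((331+1)/4) = 193^83 mod 331.
Repeated squaring: 193^2≡177, 193^4≡215, 193^8≡216, 193^16≡316, 193^32≡225, 193^64≡313 (mod 331).
193^83 = 193^(64+16+2+1) ≡ 155 (mod 331).
Check: 155² = 24025 ≡ 193 (mod 331). The two roots are 155 and 176.

155, 176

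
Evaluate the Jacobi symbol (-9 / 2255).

-1

First reduce: -9 ≡ 2246 (mod 2255).
Pull out 2: since 2255 ≡ 7 (mod 8), (2/2255) = +1.
Reciprocity: 1123 ≡ 3 and 2255 ≡ 3 (mod 4), so (1123/2255) = −(2255/1123).
Reduce top mod 1123: now compute (9/1123).
Reciprocity: 9 ≡ 1 and 1123 ≡ 3 (mod 4), so (9/1123) = +(1123/9).
Reduce top mod 9: now compute (7/9).
Reciprocity: 7 ≡ 3 and 9 ≡ 1 (mod 4), so (7/9) = +(9/7).
Reduce top mod 7: now compute (2/7).
Pull out 2: since 7 ≡ 7 (mod 8), (2/7) = +1.
Reached (1/7) = 1. Collecting the sign flips along the way, the symbol is -1.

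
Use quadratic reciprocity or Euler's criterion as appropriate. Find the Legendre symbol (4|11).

Pull out 2^2: since 11 ≡ 3 (mod 8), (2/11) = -1, so (2/11)^2 = +1.
Reached (1/11) = 1. Collecting the sign flips along the way, the symbol is +1.

1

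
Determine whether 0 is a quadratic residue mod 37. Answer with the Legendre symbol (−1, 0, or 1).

Top reduces to 0: gcd > 1, so the symbol is 0.

0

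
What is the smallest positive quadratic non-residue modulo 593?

3

(2/593) = +1, so 2 is a residue.
(3/593) = −1, so 3 is the smallest positive non-residue mod 593.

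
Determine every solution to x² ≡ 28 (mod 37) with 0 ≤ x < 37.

18, 19

37 ≡ 1 (mod 4), so we find a root by search.
Trying successive values, 18² = 324 ≡ 28 (mod 37). The other root is 37 − 18 = 19.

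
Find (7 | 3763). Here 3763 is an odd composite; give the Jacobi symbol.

Reciprocity: 7 ≡ 3 and 3763 ≡ 3 (mod 4), so (7/3763) = −(3763/7).
Reduce top mod 7: now compute (4/7).
Pull out 2^2: since 7 ≡ 7 (mod 8), (2/7) = +1, so (2/7)^2 = +1.
Reached (1/7) = 1. Collecting the sign flips along the way, the symbol is -1.

-1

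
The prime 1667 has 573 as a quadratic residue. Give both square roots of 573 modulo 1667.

821, 846

Since 1667 ≡ 3 (mod 4), a square root of 573 is 573^((1667+1)/4) = 573^417 mod 1667.
Repeated squaring: 573^2≡1597, 573^4≡1566, 573^8≡199, 573^16≡1260, 573^32≡616, 573^64≡1047, 573^128≡990, 573^256≡1571 (mod 1667).
573^417 = 573^(256+128+32+1) ≡ 821 (mod 1667).
Check: 821² = 674041 ≡ 573 (mod 1667). The two roots are 821 and 846.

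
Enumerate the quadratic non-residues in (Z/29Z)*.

Square k = 1,…,14 (k and 29−k give the same square):
1²=1, 2²=4, 3²=9, 4²=16, 5²=25, 6²≡7, 7²≡20, 8²≡6, 9²≡23, 10²≡13, 11²≡5, 12²≡28, 13²≡24, 14²≡22 (mod 29).
The residues are {1, 4, 5, 6, 7, 9, 13, 16, 20, 22, 23, 24, 25, 28}; the non-residues are the remaining 14 nonzero classes.

2, 3, 8, 10, 11, 12, 14, 15, 17, 18, 19, 21, 26, 27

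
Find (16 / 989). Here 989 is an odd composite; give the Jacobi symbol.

Pull out 2^4: since 989 ≡ 5 (mod 8), (2/989) = -1, so (2/989)^4 = +1.
Reached (1/989) = 1. Collecting the sign flips along the way, the symbol is +1.

1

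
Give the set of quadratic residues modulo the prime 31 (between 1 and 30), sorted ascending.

1 2 4 5 7 8 9 10 14 16 18 19 20 25 28

Square k = 1,…,15 (k and 31−k give the same square):
1²=1, 2²=4, 3²=9, 4²=16, 5²=25, 6²≡5, 7²≡18, 8²≡2, 9²≡19, 10²≡7, 11²≡28, 12²≡20, 13²≡14, 14²≡10, 15²≡8 (mod 31).
So the quadratic residues mod 31 are {1, 2, 4, 5, 7, 8, 9, 10, 14, 16, 18, 19, 20, 25, 28}.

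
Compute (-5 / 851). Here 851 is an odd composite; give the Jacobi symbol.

First reduce: -5 ≡ 846 (mod 851).
Pull out 2: since 851 ≡ 3 (mod 8), (2/851) = -1.
Reciprocity: 423 ≡ 3 and 851 ≡ 3 (mod 4), so (423/851) = −(851/423).
Reduce top mod 423: now compute (5/423).
Reciprocity: 5 ≡ 1 and 423 ≡ 3 (mod 4), so (5/423) = +(423/5).
Reduce top mod 5: now compute (3/5).
Reciprocity: 3 ≡ 3 and 5 ≡ 1 (mod 4), so (3/5) = +(5/3).
Reduce top mod 3: now compute (2/3).
Pull out 2: since 3 ≡ 3 (mod 8), (2/3) = -1.
Reached (1/3) = 1. Collecting the sign flips along the way, the symbol is -1.

-1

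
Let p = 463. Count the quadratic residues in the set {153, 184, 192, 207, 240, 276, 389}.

(153/463) = +1 → QR.
(184/463) = -1 → non-residue.
(192/463) = -1 → non-residue.
(207/463) = -1 → non-residue.
(240/463) = +1 → QR.
(276/463) = +1 → QR.
(389/463) = +1 → QR.
Total quadratic residues among the 7: 4.

4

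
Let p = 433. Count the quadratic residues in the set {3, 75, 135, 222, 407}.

(3/433) = +1 → QR.
(75/433) = +1 → QR.
(135/433) = -1 → non-residue.
(222/433) = +1 → QR.
(407/433) = +1 → QR.
Total quadratic residues among the 5: 4.

4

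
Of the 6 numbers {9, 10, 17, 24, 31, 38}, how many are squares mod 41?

3

(9/41) = +1 → QR.
(10/41) = +1 → QR.
(17/41) = -1 → non-residue.
(24/41) = -1 → non-residue.
(31/41) = +1 → QR.
(38/41) = -1 → non-residue.
Total quadratic residues among the 6: 3.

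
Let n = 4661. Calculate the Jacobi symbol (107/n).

Reciprocity: 107 ≡ 3 and 4661 ≡ 1 (mod 4), so (107/4661) = +(4661/107).
Reduce top mod 107: now compute (60/107).
Pull out 2^2: since 107 ≡ 3 (mod 8), (2/107) = -1, so (2/107)^2 = +1.
Reciprocity: 15 ≡ 3 and 107 ≡ 3 (mod 4), so (15/107) = −(107/15).
Reduce top mod 15: now compute (2/15).
Pull out 2: since 15 ≡ 7 (mod 8), (2/15) = +1.
Reached (1/15) = 1. Collecting the sign flips along the way, the symbol is -1.

-1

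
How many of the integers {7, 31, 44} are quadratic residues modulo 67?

0

(7/67) = -1 → non-residue.
(31/67) = -1 → non-residue.
(44/67) = -1 → non-residue.
Total quadratic residues among the 3: 0.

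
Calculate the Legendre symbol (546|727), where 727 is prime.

Pull out 2: since 727 ≡ 7 (mod 8), (2/727) = +1.
Reciprocity: 273 ≡ 1 and 727 ≡ 3 (mod 4), so (273/727) = +(727/273).
Reduce top mod 273: now compute (181/273).
Reciprocity: 181 ≡ 1 and 273 ≡ 1 (mod 4), so (181/273) = +(273/181).
Reduce top mod 181: now compute (92/181).
Pull out 2^2: since 181 ≡ 5 (mod 8), (2/181) = -1, so (2/181)^2 = +1.
Reciprocity: 23 ≡ 3 and 181 ≡ 1 (mod 4), so (23/181) = +(181/23).
Reduce top mod 23: now compute (20/23).
Pull out 2^2: since 23 ≡ 7 (mod 8), (2/23) = +1, so (2/23)^2 = +1.
Reciprocity: 5 ≡ 1 and 23 ≡ 3 (mod 4), so (5/23) = +(23/5).
Reduce top mod 5: now compute (3/5).
Reciprocity: 3 ≡ 3 and 5 ≡ 1 (mod 4), so (3/5) = +(5/3).
Reduce top mod 3: now compute (2/3).
Pull out 2: since 3 ≡ 3 (mod 8), (2/3) = -1.
Reached (1/3) = 1. Collecting the sign flips along the way, the symbol is -1.

-1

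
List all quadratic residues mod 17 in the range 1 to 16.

1, 2, 4, 8, 9, 13, 15, 16

Square k = 1,…,8 (k and 17−k give the same square):
1²=1, 2²=4, 3²=9, 4²=16, 5²≡8, 6²≡2, 7²≡15, 8²≡13 (mod 17).
So the quadratic residues mod 17 are {1, 2, 4, 8, 9, 13, 15, 16}.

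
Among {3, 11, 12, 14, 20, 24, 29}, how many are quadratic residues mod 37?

3

(3/37) = +1 → QR.
(11/37) = +1 → QR.
(12/37) = +1 → QR.
(14/37) = -1 → non-residue.
(20/37) = -1 → non-residue.
(24/37) = -1 → non-residue.
(29/37) = -1 → non-residue.
Total quadratic residues among the 7: 3.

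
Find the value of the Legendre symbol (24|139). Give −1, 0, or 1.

Euler's criterion: (24/139) ≡ 24^69 (mod 139).
24^2 ≡ 20 (mod 139)
24^4 ≡ 122 (mod 139)
24^8 ≡ 11 (mod 139)
24^16 ≡ 121 (mod 139)
24^32 ≡ 46 (mod 139)
24^64 ≡ 31 (mod 139)
24^69 = 24^(64+4+1) ≡ 1 (mod 139).
Result is 1, so (24/139) = 1.

1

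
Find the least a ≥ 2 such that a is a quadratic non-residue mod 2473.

(2/2473) = +1, so 2 is a residue.
(3/2473) = +1, so 3 is a residue.
(4/2473) = +1, so 4 is a residue.
(5/2473) = −1, so 5 is the smallest positive non-residue mod 2473.

5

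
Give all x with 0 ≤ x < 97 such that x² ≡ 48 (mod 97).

40, 57

97 ≡ 1 (mod 4), so we find a root by search.
Trying successive values, 40² = 1600 ≡ 48 (mod 97). The other root is 97 − 40 = 57.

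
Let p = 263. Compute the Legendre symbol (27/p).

Reciprocity: 27 ≡ 3 and 263 ≡ 3 (mod 4), so (27/263) = −(263/27).
Reduce top mod 27: now compute (20/27).
Pull out 2^2: since 27 ≡ 3 (mod 8), (2/27) = -1, so (2/27)^2 = +1.
Reciprocity: 5 ≡ 1 and 27 ≡ 3 (mod 4), so (5/27) = +(27/5).
Reduce top mod 5: now compute (2/5).
Pull out 2: since 5 ≡ 5 (mod 8), (2/5) = -1.
Reached (1/5) = 1. Collecting the sign flips along the way, the symbol is +1.

1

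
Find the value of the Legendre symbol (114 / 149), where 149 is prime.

1

Pull out 2: since 149 ≡ 5 (mod 8), (2/149) = -1.
Reciprocity: 57 ≡ 1 and 149 ≡ 1 (mod 4), so (57/149) = +(149/57).
Reduce top mod 57: now compute (35/57).
Reciprocity: 35 ≡ 3 and 57 ≡ 1 (mod 4), so (35/57) = +(57/35).
Reduce top mod 35: now compute (22/35).
Pull out 2: since 35 ≡ 3 (mod 8), (2/35) = -1.
Reciprocity: 11 ≡ 3 and 35 ≡ 3 (mod 4), so (11/35) = −(35/11).
Reduce top mod 11: now compute (2/11).
Pull out 2: since 11 ≡ 3 (mod 8), (2/11) = -1.
Reached (1/11) = 1. Collecting the sign flips along the way, the symbol is +1.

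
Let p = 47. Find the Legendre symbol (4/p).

1

Pull out 2^2: since 47 ≡ 7 (mod 8), (2/47) = +1, so (2/47)^2 = +1.
Reached (1/47) = 1. Collecting the sign flips along the way, the symbol is +1.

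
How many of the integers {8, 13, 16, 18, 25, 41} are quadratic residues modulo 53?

3

(8/53) = -1 → non-residue.
(13/53) = +1 → QR.
(16/53) = +1 → QR.
(18/53) = -1 → non-residue.
(25/53) = +1 → QR.
(41/53) = -1 → non-residue.
Total quadratic residues among the 6: 3.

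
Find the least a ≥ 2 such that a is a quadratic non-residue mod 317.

(2/317) = −1, so 2 is the smallest positive non-residue mod 317.

2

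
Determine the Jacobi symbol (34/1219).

1

Pull out 2: since 1219 ≡ 3 (mod 8), (2/1219) = -1.
Reciprocity: 17 ≡ 1 and 1219 ≡ 3 (mod 4), so (17/1219) = +(1219/17).
Reduce top mod 17: now compute (12/17).
Pull out 2^2: since 17 ≡ 1 (mod 8), (2/17) = +1, so (2/17)^2 = +1.
Reciprocity: 3 ≡ 3 and 17 ≡ 1 (mod 4), so (3/17) = +(17/3).
Reduce top mod 3: now compute (2/3).
Pull out 2: since 3 ≡ 3 (mod 8), (2/3) = -1.
Reached (1/3) = 1. Collecting the sign flips along the way, the symbol is +1.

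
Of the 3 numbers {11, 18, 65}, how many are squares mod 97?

3

(11/97) = +1 → QR.
(18/97) = +1 → QR.
(65/97) = +1 → QR.
Total quadratic residues among the 3: 3.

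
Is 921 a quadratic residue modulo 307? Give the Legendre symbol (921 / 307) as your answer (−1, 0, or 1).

First reduce: 921 ≡ 0 (mod 307).
Top reduces to 0: gcd > 1, so the symbol is 0.

0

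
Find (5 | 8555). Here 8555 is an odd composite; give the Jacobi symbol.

Reciprocity: 5 ≡ 1 and 8555 ≡ 3 (mod 4), so (5/8555) = +(8555/5).
Reduce top mod 5: now compute (0/5).
Top reduces to 0: gcd > 1, so the symbol is 0.

0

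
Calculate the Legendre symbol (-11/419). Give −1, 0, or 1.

First reduce: -11 ≡ 408 (mod 419).
Pull out 2^3: since 419 ≡ 3 (mod 8), (2/419) = -1, so (2/419)^3 = -1.
Reciprocity: 51 ≡ 3 and 419 ≡ 3 (mod 4), so (51/419) = −(419/51).
Reduce top mod 51: now compute (11/51).
Reciprocity: 11 ≡ 3 and 51 ≡ 3 (mod 4), so (11/51) = −(51/11).
Reduce top mod 11: now compute (7/11).
Reciprocity: 7 ≡ 3 and 11 ≡ 3 (mod 4), so (7/11) = −(11/7).
Reduce top mod 7: now compute (4/7).
Pull out 2^2: since 7 ≡ 7 (mod 8), (2/7) = +1, so (2/7)^2 = +1.
Reached (1/7) = 1. Collecting the sign flips along the way, the symbol is +1.

1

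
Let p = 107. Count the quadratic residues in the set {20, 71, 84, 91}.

0

(20/107) = -1 → non-residue.
(71/107) = -1 → non-residue.
(84/107) = -1 → non-residue.
(91/107) = -1 → non-residue.
Total quadratic residues among the 4: 0.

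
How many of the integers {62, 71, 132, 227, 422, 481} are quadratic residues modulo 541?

2

(62/541) = -1 → non-residue.
(71/541) = -1 → non-residue.
(132/541) = -1 → non-residue.
(227/541) = +1 → QR.
(422/541) = -1 → non-residue.
(481/541) = +1 → QR.
Total quadratic residues among the 6: 2.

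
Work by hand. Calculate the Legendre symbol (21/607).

Reciprocity: 21 ≡ 1 and 607 ≡ 3 (mod 4), so (21/607) = +(607/21).
Reduce top mod 21: now compute (19/21).
Reciprocity: 19 ≡ 3 and 21 ≡ 1 (mod 4), so (19/21) = +(21/19).
Reduce top mod 19: now compute (2/19).
Pull out 2: since 19 ≡ 3 (mod 8), (2/19) = -1.
Reached (1/19) = 1. Collecting the sign flips along the way, the symbol is -1.

-1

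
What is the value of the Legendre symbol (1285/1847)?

1

Reciprocity: 1285 ≡ 1 and 1847 ≡ 3 (mod 4), so (1285/1847) = +(1847/1285).
Reduce top mod 1285: now compute (562/1285).
Pull out 2: since 1285 ≡ 5 (mod 8), (2/1285) = -1.
Reciprocity: 281 ≡ 1 and 1285 ≡ 1 (mod 4), so (281/1285) = +(1285/281).
Reduce top mod 281: now compute (161/281).
Reciprocity: 161 ≡ 1 and 281 ≡ 1 (mod 4), so (161/281) = +(281/161).
Reduce top mod 161: now compute (120/161).
Pull out 2^3: since 161 ≡ 1 (mod 8), (2/161) = +1, so (2/161)^3 = +1.
Reciprocity: 15 ≡ 3 and 161 ≡ 1 (mod 4), so (15/161) = +(161/15).
Reduce top mod 15: now compute (11/15).
Reciprocity: 11 ≡ 3 and 15 ≡ 3 (mod 4), so (11/15) = −(15/11).
Reduce top mod 11: now compute (4/11).
Pull out 2^2: since 11 ≡ 3 (mod 8), (2/11) = -1, so (2/11)^2 = +1.
Reached (1/11) = 1. Collecting the sign flips along the way, the symbol is +1.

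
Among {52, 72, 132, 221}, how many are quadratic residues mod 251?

2

(52/251) = +1 → QR.
(72/251) = -1 → non-residue.
(132/251) = -1 → non-residue.
(221/251) = +1 → QR.
Total quadratic residues among the 4: 2.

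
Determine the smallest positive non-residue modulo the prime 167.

5

(2/167) = +1, so 2 is a residue.
(3/167) = +1, so 3 is a residue.
(4/167) = +1, so 4 is a residue.
(5/167) = −1, so 5 is the smallest positive non-residue mod 167.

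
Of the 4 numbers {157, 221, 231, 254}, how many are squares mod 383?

(157/383) = -1 → non-residue.
(221/383) = -1 → non-residue.
(231/383) = -1 → non-residue.
(254/383) = -1 → non-residue.
Total quadratic residues among the 4: 0.

0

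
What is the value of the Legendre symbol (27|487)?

Reciprocity: 27 ≡ 3 and 487 ≡ 3 (mod 4), so (27/487) = −(487/27).
Reduce top mod 27: now compute (1/27).
Reached (1/27) = 1. Collecting the sign flips along the way, the symbol is -1.

-1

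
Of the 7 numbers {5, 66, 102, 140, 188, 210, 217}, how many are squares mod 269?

4

(5/269) = +1 → QR.
(66/269) = +1 → QR.
(102/269) = -1 → non-residue.
(140/269) = -1 → non-residue.
(188/269) = +1 → QR.
(210/269) = -1 → non-residue.
(217/269) = +1 → QR.
Total quadratic residues among the 7: 4.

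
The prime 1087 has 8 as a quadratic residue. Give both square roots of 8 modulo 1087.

66, 1021

Since 1087 ≡ 3 (mod 4), a square root of 8 is 8^((1087+1)/4) = 8^272 mod 1087.
Repeated squaring: 8^2≡64, 8^4≡835, 8^8≡458, 8^16≡1060, 8^32≡729, 8^64≡985, 8^128≡621, 8^256≡843 (mod 1087).
8^272 = 8^(256+16) ≡ 66 (mod 1087).
Check: 66² = 4356 ≡ 8 (mod 1087). The two roots are 66 and 1021.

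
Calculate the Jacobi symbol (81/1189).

1

Reciprocity: 81 ≡ 1 and 1189 ≡ 1 (mod 4), so (81/1189) = +(1189/81).
Reduce top mod 81: now compute (55/81).
Reciprocity: 55 ≡ 3 and 81 ≡ 1 (mod 4), so (55/81) = +(81/55).
Reduce top mod 55: now compute (26/55).
Pull out 2: since 55 ≡ 7 (mod 8), (2/55) = +1.
Reciprocity: 13 ≡ 1 and 55 ≡ 3 (mod 4), so (13/55) = +(55/13).
Reduce top mod 13: now compute (3/13).
Reciprocity: 3 ≡ 3 and 13 ≡ 1 (mod 4), so (3/13) = +(13/3).
Reduce top mod 3: now compute (1/3).
Reached (1/3) = 1. Collecting the sign flips along the way, the symbol is +1.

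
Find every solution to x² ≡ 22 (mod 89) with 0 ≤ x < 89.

17, 72

89 ≡ 1 (mod 4), so we find a root by search.
Trying successive values, 17² = 289 ≡ 22 (mod 89). The other root is 89 − 17 = 72.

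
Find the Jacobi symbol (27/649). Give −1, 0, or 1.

1

Reciprocity: 27 ≡ 3 and 649 ≡ 1 (mod 4), so (27/649) = +(649/27).
Reduce top mod 27: now compute (1/27).
Reached (1/27) = 1. Collecting the sign flips along the way, the symbol is +1.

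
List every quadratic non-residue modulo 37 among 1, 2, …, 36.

Square k = 1,…,18 (k and 37−k give the same square):
1²=1, 2²=4, 3²=9, 4²=16, 5²=25, 6²=36, 7²≡12, 8²≡27, 9²≡7, 10²≡26, 11²≡10, 12²≡33, 13²≡21, 14²≡11, 15²≡3, 16²≡34, 17²≡30, 18²≡28 (mod 37).
The residues are {1, 3, 4, 7, 9, 10, 11, 12, 16, 21, 25, 26, 27, 28, 30, 33, 34, 36}; the non-residues are the remaining 18 nonzero classes.

2, 5, 6, 8, 13, 14, 15, 17, 18, 19, 20, 22, 23, 24, 29, 31, 32, 35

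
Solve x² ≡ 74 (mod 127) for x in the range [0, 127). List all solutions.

57, 70

Since 127 ≡ 3 (mod 4), a square root of 74 is 74^((127+1)/4) = 74^32 mod 127.
Repeated squaring: 74^2≡15, 74^4≡98, 74^8≡79, 74^16≡18, 74^32≡70 (mod 127).
74^32 = 74^(32) ≡ 70 (mod 127).
Check: 70² = 4900 ≡ 74 (mod 127). The two roots are 57 and 70.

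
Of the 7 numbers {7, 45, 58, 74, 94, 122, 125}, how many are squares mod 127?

3

(7/127) = -1 → non-residue.
(45/127) = -1 → non-residue.
(58/127) = -1 → non-residue.
(74/127) = +1 → QR.
(94/127) = +1 → QR.
(122/127) = +1 → QR.
(125/127) = -1 → non-residue.
Total quadratic residues among the 7: 3.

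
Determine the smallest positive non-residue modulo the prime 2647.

3

(2/2647) = +1, so 2 is a residue.
(3/2647) = −1, so 3 is the smallest positive non-residue mod 2647.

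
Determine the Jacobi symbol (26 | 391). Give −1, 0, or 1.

Pull out 2: since 391 ≡ 7 (mod 8), (2/391) = +1.
Reciprocity: 13 ≡ 1 and 391 ≡ 3 (mod 4), so (13/391) = +(391/13).
Reduce top mod 13: now compute (1/13).
Reached (1/13) = 1. Collecting the sign flips along the way, the symbol is +1.

1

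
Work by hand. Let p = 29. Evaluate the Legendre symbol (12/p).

-1

Pull out 2^2: since 29 ≡ 5 (mod 8), (2/29) = -1, so (2/29)^2 = +1.
Reciprocity: 3 ≡ 3 and 29 ≡ 1 (mod 4), so (3/29) = +(29/3).
Reduce top mod 3: now compute (2/3).
Pull out 2: since 3 ≡ 3 (mod 8), (2/3) = -1.
Reached (1/3) = 1. Collecting the sign flips along the way, the symbol is -1.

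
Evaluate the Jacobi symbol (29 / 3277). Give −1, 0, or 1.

Reciprocity: 29 ≡ 1 and 3277 ≡ 1 (mod 4), so (29/3277) = +(3277/29).
Reduce top mod 29: now compute (0/29).
Top reduces to 0: gcd > 1, so the symbol is 0.

0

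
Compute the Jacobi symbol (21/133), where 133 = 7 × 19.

0

Reciprocity: 21 ≡ 1 and 133 ≡ 1 (mod 4), so (21/133) = +(133/21).
Reduce top mod 21: now compute (7/21).
Reciprocity: 7 ≡ 3 and 21 ≡ 1 (mod 4), so (7/21) = +(21/7).
Reduce top mod 7: now compute (0/7).
Top reduces to 0: gcd > 1, so the symbol is 0.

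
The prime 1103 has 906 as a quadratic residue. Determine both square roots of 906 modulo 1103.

Since 1103 ≡ 3 (mod 4), a square root of 906 is 906^((1103+1)/4) = 906^276 mod 1103.
Repeated squaring: 906^2≡204, 906^4≡805, 906^8≡564, 906^16≡432, 906^32≡217, 906^64≡763, 906^128≡888, 906^256≡1002 (mod 1103).
906^276 = 906^(256+16+4) ≡ 172 (mod 1103).
Check: 172² = 29584 ≡ 906 (mod 1103). The two roots are 172 and 931.

172, 931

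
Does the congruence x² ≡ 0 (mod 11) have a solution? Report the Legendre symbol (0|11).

Top reduces to 0: gcd > 1, so the symbol is 0.

0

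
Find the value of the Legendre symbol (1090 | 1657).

Pull out 2: since 1657 ≡ 1 (mod 8), (2/1657) = +1.
Reciprocity: 545 ≡ 1 and 1657 ≡ 1 (mod 4), so (545/1657) = +(1657/545).
Reduce top mod 545: now compute (22/545).
Pull out 2: since 545 ≡ 1 (mod 8), (2/545) = +1.
Reciprocity: 11 ≡ 3 and 545 ≡ 1 (mod 4), so (11/545) = +(545/11).
Reduce top mod 11: now compute (6/11).
Pull out 2: since 11 ≡ 3 (mod 8), (2/11) = -1.
Reciprocity: 3 ≡ 3 and 11 ≡ 3 (mod 4), so (3/11) = −(11/3).
Reduce top mod 3: now compute (2/3).
Pull out 2: since 3 ≡ 3 (mod 8), (2/3) = -1.
Reached (1/3) = 1. Collecting the sign flips along the way, the symbol is -1.

-1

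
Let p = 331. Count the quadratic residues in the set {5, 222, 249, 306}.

(5/331) = +1 → QR.
(222/331) = -1 → non-residue.
(249/331) = -1 → non-residue.
(306/331) = -1 → non-residue.
Total quadratic residues among the 4: 1.

1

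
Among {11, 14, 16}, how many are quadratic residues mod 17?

1

(11/17) = -1 → non-residue.
(14/17) = -1 → non-residue.
(16/17) = +1 → QR.
Total quadratic residues among the 3: 1.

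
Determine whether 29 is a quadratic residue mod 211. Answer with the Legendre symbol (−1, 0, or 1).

-1

Reciprocity: 29 ≡ 1 and 211 ≡ 3 (mod 4), so (29/211) = +(211/29).
Reduce top mod 29: now compute (8/29).
Pull out 2^3: since 29 ≡ 5 (mod 8), (2/29) = -1, so (2/29)^3 = -1.
Reached (1/29) = 1. Collecting the sign flips along the way, the symbol is -1.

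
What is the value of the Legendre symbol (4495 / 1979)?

1

First reduce: 4495 ≡ 537 (mod 1979).
Reciprocity: 537 ≡ 1 and 1979 ≡ 3 (mod 4), so (537/1979) = +(1979/537).
Reduce top mod 537: now compute (368/537).
Pull out 2^4: since 537 ≡ 1 (mod 8), (2/537) = +1, so (2/537)^4 = +1.
Reciprocity: 23 ≡ 3 and 537 ≡ 1 (mod 4), so (23/537) = +(537/23).
Reduce top mod 23: now compute (8/23).
Pull out 2^3: since 23 ≡ 7 (mod 8), (2/23) = +1, so (2/23)^3 = +1.
Reached (1/23) = 1. Collecting the sign flips along the way, the symbol is +1.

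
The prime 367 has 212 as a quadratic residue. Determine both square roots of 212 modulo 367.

78, 289

Since 367 ≡ 3 (mod 4), a square root of 212 is 212^((367+1)/4) = 212^92 mod 367.
Repeated squaring: 212^2≡170, 212^4≡274, 212^8≡208, 212^16≡325, 212^32≡296, 212^64≡270 (mod 367).
212^92 = 212^(64+16+8+4) ≡ 289 (mod 367).
Check: 289² = 83521 ≡ 212 (mod 367). The two roots are 78 and 289.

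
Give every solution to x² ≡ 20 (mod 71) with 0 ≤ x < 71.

34, 37

Since 71 ≡ 3 (mod 4), a square root of 20 is 20^((71+1)/4) = 20^18 mod 71.
Repeated squaring: 20^2≡45, 20^4≡37, 20^8≡20, 20^16≡45 (mod 71).
20^18 = 20^(16+2) ≡ 37 (mod 71).
Check: 37² = 1369 ≡ 20 (mod 71). The two roots are 34 and 37.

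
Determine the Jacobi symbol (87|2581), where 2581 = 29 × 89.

0

Reciprocity: 87 ≡ 3 and 2581 ≡ 1 (mod 4), so (87/2581) = +(2581/87).
Reduce top mod 87: now compute (58/87).
Pull out 2: since 87 ≡ 7 (mod 8), (2/87) = +1.
Reciprocity: 29 ≡ 1 and 87 ≡ 3 (mod 4), so (29/87) = +(87/29).
Reduce top mod 29: now compute (0/29).
Top reduces to 0: gcd > 1, so the symbol is 0.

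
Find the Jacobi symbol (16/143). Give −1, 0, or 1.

1

Pull out 2^4: since 143 ≡ 7 (mod 8), (2/143) = +1, so (2/143)^4 = +1.
Reached (1/143) = 1. Collecting the sign flips along the way, the symbol is +1.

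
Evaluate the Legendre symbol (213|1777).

1

Reciprocity: 213 ≡ 1 and 1777 ≡ 1 (mod 4), so (213/1777) = +(1777/213).
Reduce top mod 213: now compute (73/213).
Reciprocity: 73 ≡ 1 and 213 ≡ 1 (mod 4), so (73/213) = +(213/73).
Reduce top mod 73: now compute (67/73).
Reciprocity: 67 ≡ 3 and 73 ≡ 1 (mod 4), so (67/73) = +(73/67).
Reduce top mod 67: now compute (6/67).
Pull out 2: since 67 ≡ 3 (mod 8), (2/67) = -1.
Reciprocity: 3 ≡ 3 and 67 ≡ 3 (mod 4), so (3/67) = −(67/3).
Reduce top mod 3: now compute (1/3).
Reached (1/3) = 1. Collecting the sign flips along the way, the symbol is +1.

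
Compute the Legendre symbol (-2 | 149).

Euler's criterion: (-2/149) ≡ 147^74 (mod 149).
147^2 ≡ 4 (mod 149)
147^4 ≡ 16 (mod 149)
147^8 ≡ 107 (mod 149)
147^16 ≡ 125 (mod 149)
147^32 ≡ 129 (mod 149)
147^64 ≡ 102 (mod 149)
147^74 = 147^(64+8+2) ≡ 148 (mod 149).
Result is 148 ≡ −1, so (-2/149) = −1.

-1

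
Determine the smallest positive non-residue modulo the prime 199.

3

(2/199) = +1, so 2 is a residue.
(3/199) = −1, so 3 is the smallest positive non-residue mod 199.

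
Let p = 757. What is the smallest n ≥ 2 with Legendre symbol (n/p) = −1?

(2/757) = −1, so 2 is the smallest positive non-residue mod 757.

2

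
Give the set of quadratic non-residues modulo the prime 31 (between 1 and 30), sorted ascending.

Square k = 1,…,15 (k and 31−k give the same square):
1²=1, 2²=4, 3²=9, 4²=16, 5²=25, 6²≡5, 7²≡18, 8²≡2, 9²≡19, 10²≡7, 11²≡28, 12²≡20, 13²≡14, 14²≡10, 15²≡8 (mod 31).
The residues are {1, 2, 4, 5, 7, 8, 9, 10, 14, 16, 18, 19, 20, 25, 28}; the non-residues are the remaining 15 nonzero classes.

3 6 11 12 13 15 17 21 22 23 24 26 27 29 30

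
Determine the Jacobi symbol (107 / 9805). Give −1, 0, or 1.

-1

Reciprocity: 107 ≡ 3 and 9805 ≡ 1 (mod 4), so (107/9805) = +(9805/107).
Reduce top mod 107: now compute (68/107).
Pull out 2^2: since 107 ≡ 3 (mod 8), (2/107) = -1, so (2/107)^2 = +1.
Reciprocity: 17 ≡ 1 and 107 ≡ 3 (mod 4), so (17/107) = +(107/17).
Reduce top mod 17: now compute (5/17).
Reciprocity: 5 ≡ 1 and 17 ≡ 1 (mod 4), so (5/17) = +(17/5).
Reduce top mod 5: now compute (2/5).
Pull out 2: since 5 ≡ 5 (mod 8), (2/5) = -1.
Reached (1/5) = 1. Collecting the sign flips along the way, the symbol is -1.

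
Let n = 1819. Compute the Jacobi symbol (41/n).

-1

Reciprocity: 41 ≡ 1 and 1819 ≡ 3 (mod 4), so (41/1819) = +(1819/41).
Reduce top mod 41: now compute (15/41).
Reciprocity: 15 ≡ 3 and 41 ≡ 1 (mod 4), so (15/41) = +(41/15).
Reduce top mod 15: now compute (11/15).
Reciprocity: 11 ≡ 3 and 15 ≡ 3 (mod 4), so (11/15) = −(15/11).
Reduce top mod 11: now compute (4/11).
Pull out 2^2: since 11 ≡ 3 (mod 8), (2/11) = -1, so (2/11)^2 = +1.
Reached (1/11) = 1. Collecting the sign flips along the way, the symbol is -1.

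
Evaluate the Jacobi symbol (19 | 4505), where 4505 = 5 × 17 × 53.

-1

Reciprocity: 19 ≡ 3 and 4505 ≡ 1 (mod 4), so (19/4505) = +(4505/19).
Reduce top mod 19: now compute (2/19).
Pull out 2: since 19 ≡ 3 (mod 8), (2/19) = -1.
Reached (1/19) = 1. Collecting the sign flips along the way, the symbol is -1.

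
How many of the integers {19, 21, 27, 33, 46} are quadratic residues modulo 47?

(19/47) = -1 → non-residue.
(21/47) = +1 → QR.
(27/47) = +1 → QR.
(33/47) = -1 → non-residue.
(46/47) = -1 → non-residue.
Total quadratic residues among the 5: 2.

2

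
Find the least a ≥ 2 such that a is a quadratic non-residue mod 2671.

3

(2/2671) = +1, so 2 is a residue.
(3/2671) = −1, so 3 is the smallest positive non-residue mod 2671.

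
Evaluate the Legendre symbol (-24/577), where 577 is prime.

1

First reduce: -24 ≡ 553 (mod 577).
Reciprocity: 553 ≡ 1 and 577 ≡ 1 (mod 4), so (553/577) = +(577/553).
Reduce top mod 553: now compute (24/553).
Pull out 2^3: since 553 ≡ 1 (mod 8), (2/553) = +1, so (2/553)^3 = +1.
Reciprocity: 3 ≡ 3 and 553 ≡ 1 (mod 4), so (3/553) = +(553/3).
Reduce top mod 3: now compute (1/3).
Reached (1/3) = 1. Collecting the sign flips along the way, the symbol is +1.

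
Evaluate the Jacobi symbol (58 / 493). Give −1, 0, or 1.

Pull out 2: since 493 ≡ 5 (mod 8), (2/493) = -1.
Reciprocity: 29 ≡ 1 and 493 ≡ 1 (mod 4), so (29/493) = +(493/29).
Reduce top mod 29: now compute (0/29).
Top reduces to 0: gcd > 1, so the symbol is 0.

0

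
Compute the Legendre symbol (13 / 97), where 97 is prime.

Reciprocity: 13 ≡ 1 and 97 ≡ 1 (mod 4), so (13/97) = +(97/13).
Reduce top mod 13: now compute (6/13).
Pull out 2: since 13 ≡ 5 (mod 8), (2/13) = -1.
Reciprocity: 3 ≡ 3 and 13 ≡ 1 (mod 4), so (3/13) = +(13/3).
Reduce top mod 3: now compute (1/3).
Reached (1/3) = 1. Collecting the sign flips along the way, the symbol is -1.

-1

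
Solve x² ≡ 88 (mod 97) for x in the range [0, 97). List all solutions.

31, 66

97 ≡ 1 (mod 4), so we find a root by search.
Trying successive values, 31² = 961 ≡ 88 (mod 97). The other root is 97 − 31 = 66.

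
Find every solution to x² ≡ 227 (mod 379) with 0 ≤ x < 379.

178, 201

Since 379 ≡ 3 (mod 4), a square root of 227 is 227^((379+1)/4) = 227^95 mod 379.
Repeated squaring: 227^2≡364, 227^4≡225, 227^8≡218, 227^16≡149, 227^32≡219, 227^64≡207 (mod 379).
227^95 = 227^(64+16+8+4+2+1) ≡ 178 (mod 379).
Check: 178² = 31684 ≡ 227 (mod 379). The two roots are 178 and 201.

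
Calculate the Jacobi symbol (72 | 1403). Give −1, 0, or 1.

-1

Pull out 2^3: since 1403 ≡ 3 (mod 8), (2/1403) = -1, so (2/1403)^3 = -1.
Reciprocity: 9 ≡ 1 and 1403 ≡ 3 (mod 4), so (9/1403) = +(1403/9).
Reduce top mod 9: now compute (8/9).
Pull out 2^3: since 9 ≡ 1 (mod 8), (2/9) = +1, so (2/9)^3 = +1.
Reached (1/9) = 1. Collecting the sign flips along the way, the symbol is -1.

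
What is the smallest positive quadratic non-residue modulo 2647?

(2/2647) = +1, so 2 is a residue.
(3/2647) = −1, so 3 is the smallest positive non-residue mod 2647.

3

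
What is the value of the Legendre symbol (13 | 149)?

-1

Euler's criterion: (13/149) ≡ 13^74 (mod 149).
13^2 ≡ 20 (mod 149)
13^4 ≡ 102 (mod 149)
13^8 ≡ 123 (mod 149)
13^16 ≡ 80 (mod 149)
13^32 ≡ 142 (mod 149)
13^64 ≡ 49 (mod 149)
13^74 = 13^(64+8+2) ≡ 148 (mod 149).
Result is 148 ≡ −1, so (13/149) = −1.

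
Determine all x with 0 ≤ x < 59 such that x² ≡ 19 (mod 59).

14, 45

Since 59 ≡ 3 (mod 4), a square root of 19 is 19^((59+1)/4) = 19^15 mod 59.
Repeated squaring: 19^2≡7, 19^4≡49, 19^8≡41 (mod 59).
19^15 = 19^(8+4+2+1) ≡ 45 (mod 59).
Check: 45² = 2025 ≡ 19 (mod 59). The two roots are 14 and 45.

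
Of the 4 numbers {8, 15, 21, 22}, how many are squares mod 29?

1

(8/29) = -1 → non-residue.
(15/29) = -1 → non-residue.
(21/29) = -1 → non-residue.
(22/29) = +1 → QR.
Total quadratic residues among the 4: 1.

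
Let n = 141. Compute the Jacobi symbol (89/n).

Reciprocity: 89 ≡ 1 and 141 ≡ 1 (mod 4), so (89/141) = +(141/89).
Reduce top mod 89: now compute (52/89).
Pull out 2^2: since 89 ≡ 1 (mod 8), (2/89) = +1, so (2/89)^2 = +1.
Reciprocity: 13 ≡ 1 and 89 ≡ 1 (mod 4), so (13/89) = +(89/13).
Reduce top mod 13: now compute (11/13).
Reciprocity: 11 ≡ 3 and 13 ≡ 1 (mod 4), so (11/13) = +(13/11).
Reduce top mod 11: now compute (2/11).
Pull out 2: since 11 ≡ 3 (mod 8), (2/11) = -1.
Reached (1/11) = 1. Collecting the sign flips along the way, the symbol is -1.

-1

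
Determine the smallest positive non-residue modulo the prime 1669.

(2/1669) = −1, so 2 is the smallest positive non-residue mod 1669.

2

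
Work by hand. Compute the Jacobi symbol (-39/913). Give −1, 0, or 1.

1

First reduce: -39 ≡ 874 (mod 913).
Pull out 2: since 913 ≡ 1 (mod 8), (2/913) = +1.
Reciprocity: 437 ≡ 1 and 913 ≡ 1 (mod 4), so (437/913) = +(913/437).
Reduce top mod 437: now compute (39/437).
Reciprocity: 39 ≡ 3 and 437 ≡ 1 (mod 4), so (39/437) = +(437/39).
Reduce top mod 39: now compute (8/39).
Pull out 2^3: since 39 ≡ 7 (mod 8), (2/39) = +1, so (2/39)^3 = +1.
Reached (1/39) = 1. Collecting the sign flips along the way, the symbol is +1.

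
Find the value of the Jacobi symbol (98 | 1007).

Pull out 2: since 1007 ≡ 7 (mod 8), (2/1007) = +1.
Reciprocity: 49 ≡ 1 and 1007 ≡ 3 (mod 4), so (49/1007) = +(1007/49).
Reduce top mod 49: now compute (27/49).
Reciprocity: 27 ≡ 3 and 49 ≡ 1 (mod 4), so (27/49) = +(49/27).
Reduce top mod 27: now compute (22/27).
Pull out 2: since 27 ≡ 3 (mod 8), (2/27) = -1.
Reciprocity: 11 ≡ 3 and 27 ≡ 3 (mod 4), so (11/27) = −(27/11).
Reduce top mod 11: now compute (5/11).
Reciprocity: 5 ≡ 1 and 11 ≡ 3 (mod 4), so (5/11) = +(11/5).
Reduce top mod 5: now compute (1/5).
Reached (1/5) = 1. Collecting the sign flips along the way, the symbol is +1.

1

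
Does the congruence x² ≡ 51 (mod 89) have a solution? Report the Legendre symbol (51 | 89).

-1

Euler's criterion: (51/89) ≡ 51^44 (mod 89).
51^2 ≡ 20 (mod 89)
51^4 ≡ 44 (mod 89)
51^8 ≡ 67 (mod 89)
51^16 ≡ 39 (mod 89)
51^32 ≡ 8 (mod 89)
51^44 = 51^(32+8+4) ≡ 88 (mod 89).
Result is 88 ≡ −1, so (51/89) = −1.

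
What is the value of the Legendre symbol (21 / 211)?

Euler's criterion: (21/211) ≡ 21^105 (mod 211).
21^2 ≡ 19 (mod 211)
21^4 ≡ 150 (mod 211)
21^8 ≡ 134 (mod 211)
21^16 ≡ 21 (mod 211)
21^32 ≡ 19 (mod 211)
21^64 ≡ 150 (mod 211)
21^105 = 21^(64+32+8+1) ≡ 1 (mod 211).
Result is 1, so (21/211) = 1.

1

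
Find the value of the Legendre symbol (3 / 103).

Euler's criterion: (3/103) ≡ 3^51 (mod 103).
3^2 ≡ 9 (mod 103)
3^4 ≡ 81 (mod 103)
3^8 ≡ 72 (mod 103)
3^16 ≡ 34 (mod 103)
3^32 ≡ 23 (mod 103)
3^51 = 3^(32+16+2+1) ≡ 102 (mod 103).
Result is 102 ≡ −1, so (3/103) = −1.

-1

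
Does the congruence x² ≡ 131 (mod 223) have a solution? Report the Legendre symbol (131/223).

1

Euler's criterion: (131/223) ≡ 131^111 (mod 223).
131^2 ≡ 213 (mod 223)
131^4 ≡ 100 (mod 223)
131^8 ≡ 188 (mod 223)
131^16 ≡ 110 (mod 223)
131^32 ≡ 58 (mod 223)
131^64 ≡ 19 (mod 223)
131^111 = 131^(64+32+8+4+2+1) ≡ 1 (mod 223).
Result is 1, so (131/223) = 1.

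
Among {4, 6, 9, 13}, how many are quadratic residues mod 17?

3

(4/17) = +1 → QR.
(6/17) = -1 → non-residue.
(9/17) = +1 → QR.
(13/17) = +1 → QR.
Total quadratic residues among the 4: 3.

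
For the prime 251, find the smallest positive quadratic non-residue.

(2/251) = −1, so 2 is the smallest positive non-residue mod 251.

2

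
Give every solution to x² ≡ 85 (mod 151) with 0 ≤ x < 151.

Since 151 ≡ 3 (mod 4), a square root of 85 is 85^((151+1)/4) = 85^38 mod 151.
Repeated squaring: 85^2≡128, 85^4≡76, 85^8≡38, 85^16≡85, 85^32≡128 (mod 151).
85^38 = 85^(32+4+2) ≡ 38 (mod 151).
Check: 38² = 1444 ≡ 85 (mod 151). The two roots are 38 and 113.

38, 113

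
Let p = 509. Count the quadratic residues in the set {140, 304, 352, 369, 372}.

1

(140/509) = -1 → non-residue.
(304/509) = -1 → non-residue.
(352/509) = -1 → non-residue.
(369/509) = -1 → non-residue.
(372/509) = +1 → QR.
Total quadratic residues among the 5: 1.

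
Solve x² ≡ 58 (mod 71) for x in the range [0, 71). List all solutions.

Since 71 ≡ 3 (mod 4), a square root of 58 is 58^((71+1)/4) = 58^18 mod 71.
Repeated squaring: 58^2≡27, 58^4≡19, 58^8≡6, 58^16≡36 (mod 71).
58^18 = 58^(16+2) ≡ 49 (mod 71).
Check: 49² = 2401 ≡ 58 (mod 71). The two roots are 22 and 49.

22, 49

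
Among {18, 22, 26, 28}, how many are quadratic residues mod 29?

2

(18/29) = -1 → non-residue.
(22/29) = +1 → QR.
(26/29) = -1 → non-residue.
(28/29) = +1 → QR.
Total quadratic residues among the 4: 2.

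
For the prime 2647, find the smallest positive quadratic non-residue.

3

(2/2647) = +1, so 2 is a residue.
(3/2647) = −1, so 3 is the smallest positive non-residue mod 2647.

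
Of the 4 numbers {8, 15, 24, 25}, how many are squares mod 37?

(8/37) = -1 → non-residue.
(15/37) = -1 → non-residue.
(24/37) = -1 → non-residue.
(25/37) = +1 → QR.
Total quadratic residues among the 4: 1.

1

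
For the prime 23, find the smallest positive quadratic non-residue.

5

(2/23) = +1, so 2 is a residue.
(3/23) = +1, so 3 is a residue.
(4/23) = +1, so 4 is a residue.
(5/23) = −1, so 5 is the smallest positive non-residue mod 23.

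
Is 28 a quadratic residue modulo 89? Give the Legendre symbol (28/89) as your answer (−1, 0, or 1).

-1

Euler's criterion: (28/89) ≡ 28^44 (mod 89).
28^2 ≡ 72 (mod 89)
28^4 ≡ 22 (mod 89)
28^8 ≡ 39 (mod 89)
28^16 ≡ 8 (mod 89)
28^32 ≡ 64 (mod 89)
28^44 = 28^(32+8+4) ≡ 88 (mod 89).
Result is 88 ≡ −1, so (28/89) = −1.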